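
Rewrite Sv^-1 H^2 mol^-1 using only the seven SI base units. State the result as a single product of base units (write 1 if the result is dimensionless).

kg²·m²·s⁻²·A⁻⁴·mol⁻¹

Sv = m²·s⁻².
So Sv⁻¹ = m⁻²·s².
H = kg·m²·s⁻²·A⁻².
So H² = kg²·m⁴·s⁻⁴·A⁻⁴.
Combining: Sv⁻¹·H²·mol⁻¹ = (m⁻²·s²) · (kg²·m⁴·s⁻⁴·A⁻⁴) · mol⁻¹ = kg²·m²·s⁻²·A⁻⁴·mol⁻¹.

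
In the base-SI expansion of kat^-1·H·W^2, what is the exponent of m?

6

kat = mol/s = s⁻¹·mol (catalytic activity).
So kat⁻¹ = s·mol⁻¹.
H = Wb/A (inductance = flux per current),
    = kg·m²·s⁻²·A⁻².
W = J/s (power = energy per time),
    = kg·m²·s⁻³.
So W² = kg²·m⁴·s⁻⁶.
Combining: kat⁻¹·H·W² = (s·mol⁻¹) · (kg·m²·s⁻²·A⁻²) · (kg²·m⁴·s⁻⁶) = kg³·m⁶·s⁻⁷·A⁻²·mol⁻¹.
The exponent of m is 6.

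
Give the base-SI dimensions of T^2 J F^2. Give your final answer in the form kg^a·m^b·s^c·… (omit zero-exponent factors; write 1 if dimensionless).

kg·m⁻²·s²·A²

T = Wb/m² (flux density = flux per area),
    = kg·s⁻²·A⁻¹.
So T² = kg²·s⁻⁴·A⁻².
J = N·m (work = force × distance),
    = kg·m²·s⁻².
F = C/V (capacitance = charge per voltage),
    = A·s/(kg·m²·s⁻³·A⁻¹) (substituting C and V),
    = kg⁻¹·m⁻²·s⁴·A².
So F² = kg⁻²·m⁻⁴·s⁸·A⁴.
Combining: T²·J·F² = (kg²·s⁻⁴·A⁻²) · (kg·m²·s⁻²) · (kg⁻²·m⁻⁴·s⁸·A⁴) = kg·m⁻²·s²·A².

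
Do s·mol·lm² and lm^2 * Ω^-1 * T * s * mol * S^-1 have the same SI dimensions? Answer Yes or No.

Left side:
  lm = cd.
  So lm² = cd².
  Combining: s·mol·lm² = s · mol · cd² = s·mol·cd².
Right side:
  lm = cd·sr = cd (luminous flux; sr is dimensionless).
  So lm² = cd².
  Ω = V/A (resistance = voltage per current),
      = kg·m²·s⁻³·A⁻².
  So Ω⁻¹ = kg⁻¹·m⁻²·s³·A².
  T = Wb/m² (flux density = flux per area),
      = kg·s⁻²·A⁻¹.
  S = 1/Ω (conductance is reciprocal resistance),
      = kg⁻¹·m⁻²·s³·A².
  So S⁻¹ = kg·m²·s⁻³·A⁻².
  Combining: lm²·Ω⁻¹·T·s·mol·S⁻¹ = cd² · (kg⁻¹·m⁻²·s³·A²) · (kg·s⁻²·A⁻¹) · s · mol · (kg·m²·s⁻³·A⁻²) = kg·s⁻¹·A⁻¹·mol·cd².
Left is s·mol·cd²; right is kg·s⁻¹·A⁻¹·mol·cd² — different.

No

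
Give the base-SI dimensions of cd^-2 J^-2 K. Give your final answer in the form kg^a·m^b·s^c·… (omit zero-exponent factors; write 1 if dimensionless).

kg⁻²·m⁻⁴·s⁴·K·cd⁻²

J = N·m (work = force × distance),
    = kg·m²·s⁻².
So J⁻² = kg⁻²·m⁻⁴·s⁴.
Combining: cd⁻²·J⁻²·K = cd⁻² · (kg⁻²·m⁻⁴·s⁴) · K = kg⁻²·m⁻⁴·s⁴·K·cd⁻².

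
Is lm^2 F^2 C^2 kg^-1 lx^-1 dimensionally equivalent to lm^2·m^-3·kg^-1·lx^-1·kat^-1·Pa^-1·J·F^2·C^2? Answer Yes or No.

No

Left side:
  lm = cd·sr = cd (luminous flux; sr is dimensionless).
  So lm² = cd².
  F = C/V (capacitance = charge per voltage),
      = A·s/(kg·m²·s⁻³·A⁻¹) (substituting C and V),
      = kg⁻¹·m⁻²·s⁴·A².
  So F² = kg⁻²·m⁻⁴·s⁸·A⁴.
  C = A·s = s·A (charge = current × time).
  So C² = s²·A².
  lx = lm/m² (illuminance = luminous flux per area),
      = m⁻²·cd.
  So lx⁻¹ = m²·cd⁻¹.
  Combining: lm²·F²·C²·kg⁻¹·lx⁻¹ = cd² · (kg⁻²·m⁻⁴·s⁸·A⁴) · (s²·A²) · kg⁻¹ · (m²·cd⁻¹) = kg⁻³·m⁻²·s¹⁰·A⁶·cd.
Right side:
  lm = cd·sr = cd (luminous flux; sr is dimensionless).
  So lm² = cd².
  lx = lm/m² (illuminance = luminous flux per area),
      = m⁻²·cd.
  So lx⁻¹ = m²·cd⁻¹.
  kat = mol/s = s⁻¹·mol (catalytic activity).
  So kat⁻¹ = s·mol⁻¹.
  Pa = N/m² (pressure = force per area),
      = kg·m⁻¹·s⁻².
  So Pa⁻¹ = kg⁻¹·m·s².
  J = N·m (work = force × distance),
      = kg·m²·s⁻².
  F = C/V (capacitance = charge per voltage),
      = A·s/(kg·m²·s⁻³·A⁻¹) (substituting C and V),
      = kg⁻¹·m⁻²·s⁴·A².
  So F² = kg⁻²·m⁻⁴·s⁸·A⁴.
  C = A·s = s·A (charge = current × time).
  So C² = s²·A².
  Combining: lm²·m⁻³·kg⁻¹·lx⁻¹·kat⁻¹·Pa⁻¹·J·F²·C² = cd² · m⁻³ · kg⁻¹ · (m²·cd⁻¹) · (s·mol⁻¹) · (kg⁻¹·m·s²) · (kg·m²·s⁻²) · (kg⁻²·m⁻⁴·s⁸·A⁴) · (s²·A²) = kg⁻³·m⁻²·s¹¹·A⁶·mol⁻¹·cd.
Left is kg⁻³·m⁻²·s¹⁰·A⁶·cd; right is kg⁻³·m⁻²·s¹¹·A⁶·mol⁻¹·cd — different.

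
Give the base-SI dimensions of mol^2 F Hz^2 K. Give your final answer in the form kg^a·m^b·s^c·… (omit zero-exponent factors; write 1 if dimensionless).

kg⁻¹·m⁻²·s²·A²·K·mol²

F = kg⁻¹·m⁻²·s⁴·A².
Hz = s⁻¹.
So Hz² = s⁻².
Combining: mol²·F·Hz²·K = mol² · (kg⁻¹·m⁻²·s⁴·A²) · s⁻² · K = kg⁻¹·m⁻²·s²·A²·K·mol².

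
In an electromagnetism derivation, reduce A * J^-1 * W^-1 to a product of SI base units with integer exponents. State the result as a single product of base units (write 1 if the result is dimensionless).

kg⁻²·m⁻⁴·s⁵·A

J = kg·m²·s⁻².
So J⁻¹ = kg⁻¹·m⁻²·s².
W = kg·m²·s⁻³.
So W⁻¹ = kg⁻¹·m⁻²·s³.
Combining: A·J⁻¹·W⁻¹ = A · (kg⁻¹·m⁻²·s²) · (kg⁻¹·m⁻²·s³) = kg⁻²·m⁻⁴·s⁵·A.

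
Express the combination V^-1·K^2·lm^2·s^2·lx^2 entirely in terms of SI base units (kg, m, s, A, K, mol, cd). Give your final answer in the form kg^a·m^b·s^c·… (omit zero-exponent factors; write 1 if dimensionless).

V = W/A (potential = power per current),
    = kg·m²·s⁻³·A⁻¹.
So V⁻¹ = kg⁻¹·m⁻²·s³·A.
lm = cd·sr = cd (luminous flux; sr is dimensionless).
So lm² = cd².
lx = lm/m² (illuminance = luminous flux per area),
    = m⁻²·cd.
So lx² = m⁻⁴·cd².
Combining: V⁻¹·K²·lm²·s²·lx² = (kg⁻¹·m⁻²·s³·A) · K² · cd² · s² · (m⁻⁴·cd²) = kg⁻¹·m⁻⁶·s⁵·A·K²·cd⁴.

kg⁻¹·m⁻⁶·s⁵·A·K²·cd⁴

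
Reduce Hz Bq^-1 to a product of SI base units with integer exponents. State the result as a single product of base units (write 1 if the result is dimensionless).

1

Hz = 1/s = s⁻¹ (frequency is cycles per second).
Bq = 1/s = s⁻¹ (activity is decays per second).
So Bq⁻¹ = s.
Combining: Hz·Bq⁻¹ = s⁻¹ · s = 1.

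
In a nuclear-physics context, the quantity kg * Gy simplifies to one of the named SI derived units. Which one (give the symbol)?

J

Gy = J/kg (absorbed dose = energy per mass),
    = m²·s⁻².
Combining: kg·Gy = kg · (m²·s⁻²) = kg·m²·s⁻².
kg·m²·s⁻² is the base-SI form of the joule.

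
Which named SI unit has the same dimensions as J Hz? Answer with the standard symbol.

J = N·m (work = force × distance),
    = kg·m²·s⁻².
Hz = 1/s = s⁻¹ (frequency is cycles per second).
Combining: J·Hz = (kg·m²·s⁻²) · s⁻¹ = kg·m²·s⁻³.
kg·m²·s⁻³ is the base-SI form of the watt.

W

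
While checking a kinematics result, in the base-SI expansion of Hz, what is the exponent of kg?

0

Hz = s⁻¹.
The exponent of kg is 0.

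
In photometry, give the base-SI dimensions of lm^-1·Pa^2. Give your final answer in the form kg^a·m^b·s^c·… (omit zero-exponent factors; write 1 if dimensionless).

lm = cd·sr = cd (luminous flux; sr is dimensionless).
So lm⁻¹ = cd⁻¹.
Pa = N/m² (pressure = force per area),
    = kg·m⁻¹·s⁻².
So Pa² = kg²·m⁻²·s⁻⁴.
Combining: lm⁻¹·Pa² = cd⁻¹ · (kg²·m⁻²·s⁻⁴) = kg²·m⁻²·s⁻⁴·cd⁻¹.

kg²·m⁻²·s⁻⁴·cd⁻¹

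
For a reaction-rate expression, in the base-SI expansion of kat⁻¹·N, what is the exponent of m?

kat = mol/s = s⁻¹·mol (catalytic activity).
So kat⁻¹ = s·mol⁻¹.
N = kg·m/s² = kg·m·s⁻² (force = mass × acceleration).
Combining: kat⁻¹·N = (s·mol⁻¹) · (kg·m·s⁻²) = kg·m·s⁻¹·mol⁻¹.
The exponent of m is 1.

1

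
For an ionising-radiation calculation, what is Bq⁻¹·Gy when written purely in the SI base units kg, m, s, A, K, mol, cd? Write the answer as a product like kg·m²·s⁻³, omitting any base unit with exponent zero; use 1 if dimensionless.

Bq = 1/s = s⁻¹ (activity is decays per second).
So Bq⁻¹ = s.
Gy = J/kg (absorbed dose = energy per mass),
    = m²·s⁻².
Combining: Bq⁻¹·Gy = s · (m²·s⁻²) = m²·s⁻¹.

m²·s⁻¹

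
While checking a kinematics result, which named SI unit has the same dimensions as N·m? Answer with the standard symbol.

J

N = kg·m/s² = kg·m·s⁻² (force = mass × acceleration).
Combining: N·m = (kg·m·s⁻²) · m = kg·m²·s⁻².
kg·m²·s⁻² is the base-SI form of the joule.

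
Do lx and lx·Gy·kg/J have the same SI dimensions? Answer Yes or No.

Left side:
  lx = lm/m² (illuminance = luminous flux per area),
      = m⁻²·cd.
Right side:
  lx = lm/m² (illuminance = luminous flux per area),
      = m⁻²·cd.
  Gy = J/kg (absorbed dose = energy per mass),
      = m²·s⁻².
  J = N·m (work = force × distance),
      = kg·m²·s⁻².
  So J⁻¹ = kg⁻¹·m⁻²·s².
  Combining: lx·Gy·J⁻¹·kg = (m⁻²·cd) · (m²·s⁻²) · (kg⁻¹·m⁻²·s²) · kg = m⁻²·cd.
Both reduce to m⁻²·cd.

Yes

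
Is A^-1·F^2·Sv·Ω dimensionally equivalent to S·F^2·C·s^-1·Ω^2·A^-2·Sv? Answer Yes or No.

Left side:
  F = C/V (capacitance = charge per voltage),
      = A·s/(kg·m²·s⁻³·A⁻¹) (substituting C and V),
      = kg⁻¹·m⁻²·s⁴·A².
  So F² = kg⁻²·m⁻⁴·s⁸·A⁴.
  Sv = J/kg (equivalent dose = energy per mass),
      = m²·s⁻².
  Ω = V/A (resistance = voltage per current),
      = kg·m²·s⁻³·A⁻².
  Combining: A⁻¹·F²·Sv·Ω = A⁻¹ · (kg⁻²·m⁻⁴·s⁸·A⁴) · (m²·s⁻²) · (kg·m²·s⁻³·A⁻²) = kg⁻¹·s³·A.
Right side:
  S = 1/Ω (conductance is reciprocal resistance),
      = kg⁻¹·m⁻²·s³·A².
  F = C/V (capacitance = charge per voltage),
      = A·s/(kg·m²·s⁻³·A⁻¹) (substituting C and V),
      = kg⁻¹·m⁻²·s⁴·A².
  So F² = kg⁻²·m⁻⁴·s⁸·A⁴.
  C = A·s = s·A (charge = current × time).
  Ω = V/A (resistance = voltage per current),
      = kg·m²·s⁻³·A⁻².
  So Ω² = kg²·m⁴·s⁻⁶·A⁻⁴.
  Sv = J/kg (equivalent dose = energy per mass),
      = m²·s⁻².
  Combining: S·F²·C·s⁻¹·Ω²·A⁻²·Sv = (kg⁻¹·m⁻²·s³·A²) · (kg⁻²·m⁻⁴·s⁸·A⁴) · (s·A) · s⁻¹ · (kg²·m⁴·s⁻⁶·A⁻⁴) · A⁻² · (m²·s⁻²) = kg⁻¹·s³·A.
Both reduce to kg⁻¹·s³·A.

Yes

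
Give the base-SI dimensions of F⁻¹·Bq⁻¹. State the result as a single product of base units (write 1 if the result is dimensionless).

F = kg⁻¹·m⁻²·s⁴·A².
So F⁻¹ = kg·m²·s⁻⁴·A⁻².
Bq = s⁻¹.
So Bq⁻¹ = s.
Combining: F⁻¹·Bq⁻¹ = (kg·m²·s⁻⁴·A⁻²) · s = kg·m²·s⁻³·A⁻².

kg·m²·s⁻³·A⁻²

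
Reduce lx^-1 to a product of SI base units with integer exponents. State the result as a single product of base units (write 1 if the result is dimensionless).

m²·cd⁻¹

lx = lm/m² (illuminance = luminous flux per area),
    = m⁻²·cd.
So lx⁻¹ = m²·cd⁻¹.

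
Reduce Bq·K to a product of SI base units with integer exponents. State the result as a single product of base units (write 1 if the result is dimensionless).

s⁻¹·K

Bq = 1/s = s⁻¹ (activity is decays per second).
Combining: Bq·K = s⁻¹ · K = s⁻¹·K.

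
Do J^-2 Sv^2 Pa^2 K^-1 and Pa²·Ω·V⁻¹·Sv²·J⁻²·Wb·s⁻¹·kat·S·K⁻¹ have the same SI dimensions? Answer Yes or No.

No

Left side:
  J = kg·m²·s⁻².
  So J⁻² = kg⁻²·m⁻⁴·s⁴.
  Sv = m²·s⁻².
  So Sv² = m⁴·s⁻⁴.
  Pa = kg·m⁻¹·s⁻².
  So Pa² = kg²·m⁻²·s⁻⁴.
  Combining: J⁻²·Sv²·Pa²·K⁻¹ = (kg⁻²·m⁻⁴·s⁴) · (m⁴·s⁻⁴) · (kg²·m⁻²·s⁻⁴) · K⁻¹ = m⁻²·s⁻⁴·K⁻¹.
Right side:
  Pa = N/m² (pressure = force per area),
      = kg·m⁻¹·s⁻².
  So Pa² = kg²·m⁻²·s⁻⁴.
  Ω = V/A (resistance = voltage per current),
      = kg·m²·s⁻³·A⁻².
  V = W/A (potential = power per current),
      = kg·m²·s⁻³·A⁻¹.
  So V⁻¹ = kg⁻¹·m⁻²·s³·A.
  Sv = J/kg (equivalent dose = energy per mass),
      = m²·s⁻².
  So Sv² = m⁴·s⁻⁴.
  J = N·m (work = force × distance),
      = kg·m²·s⁻².
  So J⁻² = kg⁻²·m⁻⁴·s⁴.
  Wb = V·s (flux: a volt is a weber per second),
      = kg·m²·s⁻²·A⁻¹.
  kat = mol/s = s⁻¹·mol (catalytic activity).
  S = 1/Ω (conductance is reciprocal resistance),
      = kg⁻¹·m⁻²·s³·A².
  Combining: Pa²·Ω·V⁻¹·Sv²·J⁻²·Wb·s⁻¹·kat·S·K⁻¹ = (kg²·m⁻²·s⁻⁴) · (kg·m²·s⁻³·A⁻²) · (kg⁻¹·m⁻²·s³·A) · (m⁴·s⁻⁴) · (kg⁻²·m⁻⁴·s⁴) · (kg·m²·s⁻²·A⁻¹) · s⁻¹ · (s⁻¹·mol) · (kg⁻¹·m⁻²·s³·A²) · K⁻¹ = m⁻²·s⁻⁵·K⁻¹·mol.
Left is m⁻²·s⁻⁴·K⁻¹; right is m⁻²·s⁻⁵·K⁻¹·mol — different.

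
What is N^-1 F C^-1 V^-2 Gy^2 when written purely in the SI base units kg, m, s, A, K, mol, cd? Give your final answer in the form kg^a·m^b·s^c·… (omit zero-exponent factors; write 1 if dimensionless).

kg⁻⁴·m⁻³·s⁷·A³

N = kg·m/s² = kg·m·s⁻² (force = mass × acceleration).
So N⁻¹ = kg⁻¹·m⁻¹·s².
F = C/V (capacitance = charge per voltage),
    = A·s/(kg·m²·s⁻³·A⁻¹) (substituting C and V),
    = kg⁻¹·m⁻²·s⁴·A².
C = A·s = s·A (charge = current × time).
So C⁻¹ = s⁻¹·A⁻¹.
V = W/A (potential = power per current),
    = kg·m²·s⁻³·A⁻¹.
So V⁻² = kg⁻²·m⁻⁴·s⁶·A².
Gy = J/kg (absorbed dose = energy per mass),
    = m²·s⁻².
So Gy² = m⁴·s⁻⁴.
Combining: N⁻¹·F·C⁻¹·V⁻²·Gy² = (kg⁻¹·m⁻¹·s²) · (kg⁻¹·m⁻²·s⁴·A²) · (s⁻¹·A⁻¹) · (kg⁻²·m⁻⁴·s⁶·A²) · (m⁴·s⁻⁴) = kg⁻⁴·m⁻³·s⁷·A³.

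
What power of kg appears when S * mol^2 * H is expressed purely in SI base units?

0

S = kg⁻¹·m⁻²·s³·A².
H = kg·m²·s⁻²·A⁻².
Combining: S·mol²·H = (kg⁻¹·m⁻²·s³·A²) · mol² · (kg·m²·s⁻²·A⁻²) = s·mol².
The exponent of kg is 0.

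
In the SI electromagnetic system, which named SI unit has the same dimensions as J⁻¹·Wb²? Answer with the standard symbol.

H

J = kg·m²·s⁻².
So J⁻¹ = kg⁻¹·m⁻²·s².
Wb = kg·m²·s⁻²·A⁻¹.
So Wb² = kg²·m⁴·s⁻⁴·A⁻².
Combining: J⁻¹·Wb² = (kg⁻¹·m⁻²·s²) · (kg²·m⁴·s⁻⁴·A⁻²) = kg·m²·s⁻²·A⁻².
kg·m²·s⁻²·A⁻² is the base-SI form of the henry.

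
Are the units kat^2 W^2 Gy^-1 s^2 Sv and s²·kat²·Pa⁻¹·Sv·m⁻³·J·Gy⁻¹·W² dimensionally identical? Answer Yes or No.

Left side:
  kat = mol/s = s⁻¹·mol (catalytic activity).
  So kat² = s⁻²·mol².
  W = J/s (power = energy per time),
      = kg·m²·s⁻³.
  So W² = kg²·m⁴·s⁻⁶.
  Gy = J/kg (absorbed dose = energy per mass),
      = m²·s⁻².
  So Gy⁻¹ = m⁻²·s².
  Sv = J/kg (equivalent dose = energy per mass),
      = m²·s⁻².
  Combining: kat²·W²·Gy⁻¹·s²·Sv = (s⁻²·mol²) · (kg²·m⁴·s⁻⁶) · (m⁻²·s²) · s² · (m²·s⁻²) = kg²·m⁴·s⁻⁶·mol².
Right side:
  kat = s⁻¹·mol.
  So kat² = s⁻²·mol².
  Pa = kg·m⁻¹·s⁻².
  So Pa⁻¹ = kg⁻¹·m·s².
  Sv = m²·s⁻².
  J = kg·m²·s⁻².
  Gy = m²·s⁻².
  So Gy⁻¹ = m⁻²·s².
  W = kg·m²·s⁻³.
  So W² = kg²·m⁴·s⁻⁶.
  Combining: s²·kat²·Pa⁻¹·Sv·m⁻³·J·Gy⁻¹·W² = s² · (s⁻²·mol²) · (kg⁻¹·m·s²) · (m²·s⁻²) · m⁻³ · (kg·m²·s⁻²) · (m⁻²·s²) · (kg²·m⁴·s⁻⁶) = kg²·m⁴·s⁻⁶·mol².
Both reduce to kg²·m⁴·s⁻⁶·mol².

Yes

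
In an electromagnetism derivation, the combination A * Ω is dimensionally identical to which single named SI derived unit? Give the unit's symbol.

V

Ω = V/A (resistance = voltage per current),
    = kg·m²·s⁻³·A⁻².
Combining: A·Ω = A · (kg·m²·s⁻³·A⁻²) = kg·m²·s⁻³·A⁻¹.
kg·m²·s⁻³·A⁻¹ is the base-SI form of the volt.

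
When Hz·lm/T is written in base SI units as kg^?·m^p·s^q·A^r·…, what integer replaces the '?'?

T = Wb/m² (flux density = flux per area),
    = kg·s⁻²·A⁻¹.
So T⁻¹ = kg⁻¹·s²·A.
Hz = 1/s = s⁻¹ (frequency is cycles per second).
lm = cd·sr = cd (luminous flux; sr is dimensionless).
Combining: T⁻¹·Hz·lm = (kg⁻¹·s²·A) · s⁻¹ · cd = kg⁻¹·s·A·cd.
The exponent of kg is -1.

-1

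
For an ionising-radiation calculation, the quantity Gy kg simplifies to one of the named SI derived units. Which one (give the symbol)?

J

Gy = m²·s⁻².
Combining: Gy·kg = (m²·s⁻²) · kg = kg·m²·s⁻².
kg·m²·s⁻² is the base-SI form of the joule.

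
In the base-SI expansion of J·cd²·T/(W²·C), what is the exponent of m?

-2

W = kg·m²·s⁻³.
So W⁻² = kg⁻²·m⁻⁴·s⁶.
J = kg·m²·s⁻².
C = s·A.
So C⁻¹ = s⁻¹·A⁻¹.
T = kg·s⁻²·A⁻¹.
Combining: W⁻²·J·C⁻¹·cd²·T = (kg⁻²·m⁻⁴·s⁶) · (kg·m²·s⁻²) · (s⁻¹·A⁻¹) · cd² · (kg·s⁻²·A⁻¹) = m⁻²·s·A⁻²·cd².
The exponent of m is -2.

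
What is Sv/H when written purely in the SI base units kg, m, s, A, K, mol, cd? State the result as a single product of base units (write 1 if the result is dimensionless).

kg⁻¹·A²

Sv = m²·s⁻².
H = kg·m²·s⁻²·A⁻².
So H⁻¹ = kg⁻¹·m⁻²·s²·A².
Combining: Sv·H⁻¹ = (m²·s⁻²) · (kg⁻¹·m⁻²·s²·A²) = kg⁻¹·A².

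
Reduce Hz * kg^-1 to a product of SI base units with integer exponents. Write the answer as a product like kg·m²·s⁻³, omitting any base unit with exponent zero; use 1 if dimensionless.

Hz = 1/s = s⁻¹ (frequency is cycles per second).
Combining: Hz·kg⁻¹ = s⁻¹ · kg⁻¹ = kg⁻¹·s⁻¹.

kg⁻¹·s⁻¹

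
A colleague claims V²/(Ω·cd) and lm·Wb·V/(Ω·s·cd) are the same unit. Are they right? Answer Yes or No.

Left side:
  V = kg·m²·s⁻³·A⁻¹.
  So V² = kg²·m⁴·s⁻⁶·A⁻².
  Ω = kg·m²·s⁻³·A⁻².
  So Ω⁻¹ = kg⁻¹·m⁻²·s³·A².
  Combining: V²·Ω⁻¹·cd⁻¹ = (kg²·m⁴·s⁻⁶·A⁻²) · (kg⁻¹·m⁻²·s³·A²) · cd⁻¹ = kg·m²·s⁻³·cd⁻¹.
Right side:
  Ω = V/A (resistance = voltage per current),
      = kg·m²·s⁻³·A⁻².
  So Ω⁻¹ = kg⁻¹·m⁻²·s³·A².
  lm = cd·sr = cd (luminous flux; sr is dimensionless).
  Wb = V·s (flux: a volt is a weber per second),
      = kg·m²·s⁻²·A⁻¹.
  V = W/A (potential = power per current),
      = kg·m²·s⁻³·A⁻¹.
  Combining: Ω⁻¹·lm·Wb·s⁻¹·V·cd⁻¹ = (kg⁻¹·m⁻²·s³·A²) · cd · (kg·m²·s⁻²·A⁻¹) · s⁻¹ · (kg·m²·s⁻³·A⁻¹) · cd⁻¹ = kg·m²·s⁻³.
Left is kg·m²·s⁻³·cd⁻¹; right is kg·m²·s⁻³ — different.

No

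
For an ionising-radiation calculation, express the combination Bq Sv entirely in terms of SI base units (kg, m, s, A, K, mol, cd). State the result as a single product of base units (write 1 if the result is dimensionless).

m²·s⁻³

Bq = 1/s = s⁻¹ (activity is decays per second).
Sv = J/kg (equivalent dose = energy per mass),
    = m²·s⁻².
Combining: Bq·Sv = s⁻¹ · (m²·s⁻²) = m²·s⁻³.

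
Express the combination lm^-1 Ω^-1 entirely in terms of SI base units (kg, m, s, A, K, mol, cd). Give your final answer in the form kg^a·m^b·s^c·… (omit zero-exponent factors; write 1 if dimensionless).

lm = cd.
So lm⁻¹ = cd⁻¹.
Ω = kg·m²·s⁻³·A⁻².
So Ω⁻¹ = kg⁻¹·m⁻²·s³·A².
Combining: lm⁻¹·Ω⁻¹ = cd⁻¹ · (kg⁻¹·m⁻²·s³·A²) = kg⁻¹·m⁻²·s³·A²·cd⁻¹.

kg⁻¹·m⁻²·s³·A²·cd⁻¹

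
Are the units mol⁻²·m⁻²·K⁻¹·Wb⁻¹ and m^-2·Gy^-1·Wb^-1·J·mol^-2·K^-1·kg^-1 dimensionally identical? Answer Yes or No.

Yes

Left side:
  Wb = V·s (flux: a volt is a weber per second),
      = kg·m²·s⁻²·A⁻¹.
  So Wb⁻¹ = kg⁻¹·m⁻²·s²·A.
  Combining: mol⁻²·m⁻²·K⁻¹·Wb⁻¹ = mol⁻² · m⁻² · K⁻¹ · (kg⁻¹·m⁻²·s²·A) = kg⁻¹·m⁻⁴·s²·A·K⁻¹·mol⁻².
Right side:
  Gy = m²·s⁻².
  So Gy⁻¹ = m⁻²·s².
  Wb = kg·m²·s⁻²·A⁻¹.
  So Wb⁻¹ = kg⁻¹·m⁻²·s²·A.
  J = kg·m²·s⁻².
  Combining: m⁻²·Gy⁻¹·Wb⁻¹·J·mol⁻²·K⁻¹·kg⁻¹ = m⁻² · (m⁻²·s²) · (kg⁻¹·m⁻²·s²·A) · (kg·m²·s⁻²) · mol⁻² · K⁻¹ · kg⁻¹ = kg⁻¹·m⁻⁴·s²·A·K⁻¹·mol⁻².
Both reduce to kg⁻¹·m⁻⁴·s²·A·K⁻¹·mol⁻².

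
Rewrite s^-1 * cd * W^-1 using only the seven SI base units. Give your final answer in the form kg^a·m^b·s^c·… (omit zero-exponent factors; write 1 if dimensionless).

kg⁻¹·m⁻²·s²·cd

W = J/s (power = energy per time),
    = kg·m²·s⁻³.
So W⁻¹ = kg⁻¹·m⁻²·s³.
Combining: s⁻¹·cd·W⁻¹ = s⁻¹ · cd · (kg⁻¹·m⁻²·s³) = kg⁻¹·m⁻²·s²·cd.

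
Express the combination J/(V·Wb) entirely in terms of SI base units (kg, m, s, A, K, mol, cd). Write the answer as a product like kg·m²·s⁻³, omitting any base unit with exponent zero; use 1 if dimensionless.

J = N·m (work = force × distance),
    = kg·m²·s⁻².
V = W/A (potential = power per current),
    = kg·m²·s⁻³·A⁻¹.
So V⁻¹ = kg⁻¹·m⁻²·s³·A.
Wb = V·s (flux: a volt is a weber per second),
    = kg·m²·s⁻²·A⁻¹.
So Wb⁻¹ = kg⁻¹·m⁻²·s²·A.
Combining: J·V⁻¹·Wb⁻¹ = (kg·m²·s⁻²) · (kg⁻¹·m⁻²·s³·A) · (kg⁻¹·m⁻²·s²·A) = kg⁻¹·m⁻²·s³·A².

kg⁻¹·m⁻²·s³·A²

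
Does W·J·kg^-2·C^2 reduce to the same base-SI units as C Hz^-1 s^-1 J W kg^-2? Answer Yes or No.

No

Left side:
  W = J/s (power = energy per time),
      = kg·m²·s⁻³.
  J = N·m (work = force × distance),
      = kg·m²·s⁻².
  C = A·s = s·A (charge = current × time).
  So C² = s²·A².
  Combining: W·J·kg⁻²·C² = (kg·m²·s⁻³) · (kg·m²·s⁻²) · kg⁻² · (s²·A²) = m⁴·s⁻³·A².
Right side:
  C = A·s = s·A (charge = current × time).
  Hz = 1/s = s⁻¹ (frequency is cycles per second).
  So Hz⁻¹ = s.
  J = N·m (work = force × distance),
      = kg·m²·s⁻².
  W = J/s (power = energy per time),
      = kg·m²·s⁻³.
  Combining: C·Hz⁻¹·s⁻¹·J·W·kg⁻² = (s·A) · s · s⁻¹ · (kg·m²·s⁻²) · (kg·m²·s⁻³) · kg⁻² = m⁴·s⁻⁴·A.
Left is m⁴·s⁻³·A²; right is m⁴·s⁻⁴·A — different.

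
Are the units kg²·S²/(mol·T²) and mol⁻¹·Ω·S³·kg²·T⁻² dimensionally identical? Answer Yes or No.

Yes

Left side:
  T = kg·s⁻²·A⁻¹.
  So T⁻² = kg⁻²·s⁴·A².
  S = kg⁻¹·m⁻²·s³·A².
  So S² = kg⁻²·m⁻⁴·s⁶·A⁴.
  Combining: kg²·mol⁻¹·T⁻²·S² = kg² · mol⁻¹ · (kg⁻²·s⁴·A²) · (kg⁻²·m⁻⁴·s⁶·A⁴) = kg⁻²·m⁻⁴·s¹⁰·A⁶·mol⁻¹.
Right side:
  Ω = kg·m²·s⁻³·A⁻².
  S = kg⁻¹·m⁻²·s³·A².
  So S³ = kg⁻³·m⁻⁶·s⁹·A⁶.
  T = kg·s⁻²·A⁻¹.
  So T⁻² = kg⁻²·s⁴·A².
  Combining: mol⁻¹·Ω·S³·kg²·T⁻² = mol⁻¹ · (kg·m²·s⁻³·A⁻²) · (kg⁻³·m⁻⁶·s⁹·A⁶) · kg² · (kg⁻²·s⁴·A²) = kg⁻²·m⁻⁴·s¹⁰·A⁶·mol⁻¹.
Both reduce to kg⁻²·m⁻⁴·s¹⁰·A⁶·mol⁻¹.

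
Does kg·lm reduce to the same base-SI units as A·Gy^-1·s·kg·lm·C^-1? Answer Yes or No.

No

Left side:
  lm = cd.
  Combining: kg·lm = kg · cd = kg·cd.
Right side:
  Gy = J/kg (absorbed dose = energy per mass),
      = m²·s⁻².
  So Gy⁻¹ = m⁻²·s².
  lm = cd·sr = cd (luminous flux; sr is dimensionless).
  C = A·s = s·A (charge = current × time).
  So C⁻¹ = s⁻¹·A⁻¹.
  Combining: A·Gy⁻¹·s·kg·lm·C⁻¹ = A · (m⁻²·s²) · s · kg · cd · (s⁻¹·A⁻¹) = kg·m⁻²·s²·cd.
Left is kg·cd; right is kg·m⁻²·s²·cd — different.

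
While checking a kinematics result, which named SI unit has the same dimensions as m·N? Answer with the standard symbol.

N = kg·m/s² = kg·m·s⁻² (force = mass × acceleration).
Combining: m·N = m · (kg·m·s⁻²) = kg·m²·s⁻².
kg·m²·s⁻² is the base-SI form of the joule.

J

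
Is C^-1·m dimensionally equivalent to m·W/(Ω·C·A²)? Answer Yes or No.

Yes

Left side:
  C = A·s = s·A (charge = current × time).
  So C⁻¹ = s⁻¹·A⁻¹.
  Combining: C⁻¹·m = (s⁻¹·A⁻¹) · m = m·s⁻¹·A⁻¹.
Right side:
  Ω = V/A (resistance = voltage per current),
      = kg·m²·s⁻³·A⁻².
  So Ω⁻¹ = kg⁻¹·m⁻²·s³·A².
  C = A·s = s·A (charge = current × time).
  So C⁻¹ = s⁻¹·A⁻¹.
  W = J/s (power = energy per time),
      = kg·m²·s⁻³.
  Combining: Ω⁻¹·C⁻¹·m·W·A⁻² = (kg⁻¹·m⁻²·s³·A²) · (s⁻¹·A⁻¹) · m · (kg·m²·s⁻³) · A⁻² = m·s⁻¹·A⁻¹.
Both reduce to m·s⁻¹·A⁻¹.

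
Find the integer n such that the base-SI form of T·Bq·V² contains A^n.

T = kg·s⁻²·A⁻¹.
Bq = s⁻¹.
V = kg·m²·s⁻³·A⁻¹.
So V² = kg²·m⁴·s⁻⁶·A⁻².
Combining: T·Bq·V² = (kg·s⁻²·A⁻¹) · s⁻¹ · (kg²·m⁴·s⁻⁶·A⁻²) = kg³·m⁴·s⁻⁹·A⁻³.
The exponent of A is -3.

-3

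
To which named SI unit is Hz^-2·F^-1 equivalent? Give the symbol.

H

Hz = 1/s = s⁻¹ (frequency is cycles per second).
So Hz⁻² = s².
F = C/V (capacitance = charge per voltage),
    = A·s/(kg·m²·s⁻³·A⁻¹) (substituting C and V),
    = kg⁻¹·m⁻²·s⁴·A².
So F⁻¹ = kg·m²·s⁻⁴·A⁻².
Combining: Hz⁻²·F⁻¹ = s² · (kg·m²·s⁻⁴·A⁻²) = kg·m²·s⁻²·A⁻².
kg·m²·s⁻²·A⁻² is the base-SI form of the henry.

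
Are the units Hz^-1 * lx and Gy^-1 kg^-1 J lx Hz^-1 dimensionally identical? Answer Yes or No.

Left side:
  Hz = 1/s = s⁻¹ (frequency is cycles per second).
  So Hz⁻¹ = s.
  lx = lm/m² (illuminance = luminous flux per area),
      = m⁻²·cd.
  Combining: Hz⁻¹·lx = s · (m⁻²·cd) = m⁻²·s·cd.
Right side:
  Gy = J/kg (absorbed dose = energy per mass),
      = m²·s⁻².
  So Gy⁻¹ = m⁻²·s².
  J = N·m (work = force × distance),
      = kg·m²·s⁻².
  lx = lm/m² (illuminance = luminous flux per area),
      = m⁻²·cd.
  Hz = 1/s = s⁻¹ (frequency is cycles per second).
  So Hz⁻¹ = s.
  Combining: Gy⁻¹·kg⁻¹·J·lx·Hz⁻¹ = (m⁻²·s²) · kg⁻¹ · (kg·m²·s⁻²) · (m⁻²·cd) · s = m⁻²·s·cd.
Both reduce to m⁻²·s·cd.

Yes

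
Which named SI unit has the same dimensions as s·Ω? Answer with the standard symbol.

Ω = kg·m²·s⁻³·A⁻².
Combining: s·Ω = s · (kg·m²·s⁻³·A⁻²) = kg·m²·s⁻²·A⁻².
kg·m²·s⁻²·A⁻² is the base-SI form of the henry.

H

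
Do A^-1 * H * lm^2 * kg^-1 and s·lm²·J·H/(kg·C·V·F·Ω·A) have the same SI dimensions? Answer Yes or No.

Yes

Left side:
  H = kg·m²·s⁻²·A⁻².
  lm = cd.
  So lm² = cd².
  Combining: A⁻¹·H·lm²·kg⁻¹ = A⁻¹ · (kg·m²·s⁻²·A⁻²) · cd² · kg⁻¹ = m²·s⁻²·A⁻³·cd².
Right side:
  C = A·s = s·A (charge = current × time).
  So C⁻¹ = s⁻¹·A⁻¹.
  V = W/A (potential = power per current),
      = kg·m²·s⁻³·A⁻¹.
  So V⁻¹ = kg⁻¹·m⁻²·s³·A.
  lm = cd·sr = cd (luminous flux; sr is dimensionless).
  So lm² = cd².
  F = C/V (capacitance = charge per voltage),
      = A·s/(kg·m²·s⁻³·A⁻¹) (substituting C and V),
      = kg⁻¹·m⁻²·s⁴·A².
  So F⁻¹ = kg·m²·s⁻⁴·A⁻².
  J = N·m (work = force × distance),
      = kg·m²·s⁻².
  Ω = V/A (resistance = voltage per current),
      = kg·m²·s⁻³·A⁻².
  So Ω⁻¹ = kg⁻¹·m⁻²·s³·A².
  H = Wb/A (inductance = flux per current),
      = kg·m²·s⁻²·A⁻².
  Combining: kg⁻¹·C⁻¹·V⁻¹·s·lm²·F⁻¹·J·Ω⁻¹·H·A⁻¹ = kg⁻¹ · (s⁻¹·A⁻¹) · (kg⁻¹·m⁻²·s³·A) · s · cd² · (kg·m²·s⁻⁴·A⁻²) · (kg·m²·s⁻²) · (kg⁻¹·m⁻²·s³·A²) · (kg·m²·s⁻²·A⁻²) · A⁻¹ = m²·s⁻²·A⁻³·cd².
Both reduce to m²·s⁻²·A⁻³·cd².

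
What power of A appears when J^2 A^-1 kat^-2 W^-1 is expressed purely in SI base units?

J = kg·m²·s⁻².
So J² = kg²·m⁴·s⁻⁴.
kat = s⁻¹·mol.
So kat⁻² = s²·mol⁻².
W = kg·m²·s⁻³.
So W⁻¹ = kg⁻¹·m⁻²·s³.
Combining: J²·A⁻¹·kat⁻²·W⁻¹ = (kg²·m⁴·s⁻⁴) · A⁻¹ · (s²·mol⁻²) · (kg⁻¹·m⁻²·s³) = kg·m²·s·A⁻¹·mol⁻².
The exponent of A is -1.

-1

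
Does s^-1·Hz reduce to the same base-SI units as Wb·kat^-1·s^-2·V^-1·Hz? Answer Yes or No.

Left side:
  Hz = 1/s = s⁻¹ (frequency is cycles per second).
  Combining: s⁻¹·Hz = s⁻¹ · s⁻¹ = s⁻².
Right side:
  Wb = V·s (flux: a volt is a weber per second),
      = kg·m²·s⁻²·A⁻¹.
  kat = mol/s = s⁻¹·mol (catalytic activity).
  So kat⁻¹ = s·mol⁻¹.
  V = W/A (potential = power per current),
      = kg·m²·s⁻³·A⁻¹.
  So V⁻¹ = kg⁻¹·m⁻²·s³·A.
  Hz = 1/s = s⁻¹ (frequency is cycles per second).
  Combining: Wb·kat⁻¹·s⁻²·V⁻¹·Hz = (kg·m²·s⁻²·A⁻¹) · (s·mol⁻¹) · s⁻² · (kg⁻¹·m⁻²·s³·A) · s⁻¹ = s⁻¹·mol⁻¹.
Left is s⁻²; right is s⁻¹·mol⁻¹ — different.

No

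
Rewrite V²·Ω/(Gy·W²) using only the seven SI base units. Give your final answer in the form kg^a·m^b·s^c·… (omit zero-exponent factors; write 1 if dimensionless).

Gy = J/kg (absorbed dose = energy per mass),
    = m²·s⁻².
So Gy⁻¹ = m⁻²·s².
V = W/A (potential = power per current),
    = kg·m²·s⁻³·A⁻¹.
So V² = kg²·m⁴·s⁻⁶·A⁻².
W = J/s (power = energy per time),
    = kg·m²·s⁻³.
So W⁻² = kg⁻²·m⁻⁴·s⁶.
Ω = V/A (resistance = voltage per current),
    = kg·m²·s⁻³·A⁻².
Combining: Gy⁻¹·V²·W⁻²·Ω = (m⁻²·s²) · (kg²·m⁴·s⁻⁶·A⁻²) · (kg⁻²·m⁻⁴·s⁶) · (kg·m²·s⁻³·A⁻²) = kg·s⁻¹·A⁻⁴.

kg·s⁻¹·A⁻⁴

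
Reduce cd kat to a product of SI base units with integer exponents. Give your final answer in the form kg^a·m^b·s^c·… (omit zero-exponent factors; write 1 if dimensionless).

kat = mol/s = s⁻¹·mol (catalytic activity).
Combining: cd·kat = cd · (s⁻¹·mol) = s⁻¹·mol·cd.

s⁻¹·mol·cd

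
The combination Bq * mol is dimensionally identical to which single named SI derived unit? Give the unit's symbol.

Bq = s⁻¹.
Combining: Bq·mol = s⁻¹ · mol = s⁻¹·mol.
s⁻¹·mol is the base-SI form of the katal.

kat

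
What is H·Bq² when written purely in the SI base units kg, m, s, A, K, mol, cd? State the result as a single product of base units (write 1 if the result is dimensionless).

kg·m²·s⁻⁴·A⁻²

H = kg·m²·s⁻²·A⁻².
Bq = s⁻¹.
So Bq² = s⁻².
Combining: H·Bq² = (kg·m²·s⁻²·A⁻²) · s⁻² = kg·m²·s⁻⁴·A⁻².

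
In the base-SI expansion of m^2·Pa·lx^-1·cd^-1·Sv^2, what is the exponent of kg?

1

Pa = N/m² (pressure = force per area),
    = kg·m⁻¹·s⁻².
lx = lm/m² (illuminance = luminous flux per area),
    = m⁻²·cd.
So lx⁻¹ = m²·cd⁻¹.
Sv = J/kg (equivalent dose = energy per mass),
    = m²·s⁻².
So Sv² = m⁴·s⁻⁴.
Combining: m²·Pa·lx⁻¹·cd⁻¹·Sv² = m² · (kg·m⁻¹·s⁻²) · (m²·cd⁻¹) · cd⁻¹ · (m⁴·s⁻⁴) = kg·m⁷·s⁻⁶·cd⁻².
The exponent of kg is 1.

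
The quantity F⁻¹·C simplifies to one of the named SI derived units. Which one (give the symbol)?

F = C/V (capacitance = charge per voltage),
    = A·s/(kg·m²·s⁻³·A⁻¹) (substituting C and V),
    = kg⁻¹·m⁻²·s⁴·A².
So F⁻¹ = kg·m²·s⁻⁴·A⁻².
C = A·s = s·A (charge = current × time).
Combining: F⁻¹·C = (kg·m²·s⁻⁴·A⁻²) · (s·A) = kg·m²·s⁻³·A⁻¹.
kg·m²·s⁻³·A⁻¹ is the base-SI form of the volt.

V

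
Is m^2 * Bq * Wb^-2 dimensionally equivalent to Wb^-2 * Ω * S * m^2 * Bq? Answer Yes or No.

Left side:
  Bq = 1/s = s⁻¹ (activity is decays per second).
  Wb = V·s (flux: a volt is a weber per second),
      = kg·m²·s⁻²·A⁻¹.
  So Wb⁻² = kg⁻²·m⁻⁴·s⁴·A².
  Combining: m²·Bq·Wb⁻² = m² · s⁻¹ · (kg⁻²·m⁻⁴·s⁴·A²) = kg⁻²·m⁻²·s³·A².
Right side:
  Wb = kg·m²·s⁻²·A⁻¹.
  So Wb⁻² = kg⁻²·m⁻⁴·s⁴·A².
  Ω = kg·m²·s⁻³·A⁻².
  S = kg⁻¹·m⁻²·s³·A².
  Bq = s⁻¹.
  Combining: Wb⁻²·Ω·S·m²·Bq = (kg⁻²·m⁻⁴·s⁴·A²) · (kg·m²·s⁻³·A⁻²) · (kg⁻¹·m⁻²·s³·A²) · m² · s⁻¹ = kg⁻²·m⁻²·s³·A².
Both reduce to kg⁻²·m⁻²·s³·A².

Yes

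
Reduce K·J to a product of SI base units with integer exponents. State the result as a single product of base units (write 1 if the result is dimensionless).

J = N·m (work = force × distance),
    = kg·m²·s⁻².
Combining: K·J = K · (kg·m²·s⁻²) = kg·m²·s⁻²·K.

kg·m²·s⁻²·K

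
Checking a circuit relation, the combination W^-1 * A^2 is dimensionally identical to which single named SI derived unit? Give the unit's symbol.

W = J/s (power = energy per time),
    = kg·m²·s⁻³.
So W⁻¹ = kg⁻¹·m⁻²·s³.
Combining: W⁻¹·A² = (kg⁻¹·m⁻²·s³) · A² = kg⁻¹·m⁻²·s³·A².
kg⁻¹·m⁻²·s³·A² is the base-SI form of the siemens.

S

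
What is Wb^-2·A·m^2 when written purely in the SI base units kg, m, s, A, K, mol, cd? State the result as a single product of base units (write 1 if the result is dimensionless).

Wb = kg·m²·s⁻²·A⁻¹.
So Wb⁻² = kg⁻²·m⁻⁴·s⁴·A².
Combining: Wb⁻²·A·m² = (kg⁻²·m⁻⁴·s⁴·A²) · A · m² = kg⁻²·m⁻²·s⁴·A³.

kg⁻²·m⁻²·s⁴·A³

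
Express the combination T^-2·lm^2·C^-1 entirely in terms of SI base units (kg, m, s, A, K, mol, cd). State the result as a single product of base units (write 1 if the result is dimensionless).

T = kg·s⁻²·A⁻¹.
So T⁻² = kg⁻²·s⁴·A².
lm = cd.
So lm² = cd².
C = s·A.
So C⁻¹ = s⁻¹·A⁻¹.
Combining: T⁻²·lm²·C⁻¹ = (kg⁻²·s⁴·A²) · cd² · (s⁻¹·A⁻¹) = kg⁻²·s³·A·cd².

kg⁻²·s³·A·cd²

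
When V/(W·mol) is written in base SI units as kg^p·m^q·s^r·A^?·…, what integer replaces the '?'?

V = W/A (potential = power per current),
    = kg·m²·s⁻³·A⁻¹.
W = J/s (power = energy per time),
    = kg·m²·s⁻³.
So W⁻¹ = kg⁻¹·m⁻²·s³.
Combining: V·W⁻¹·mol⁻¹ = (kg·m²·s⁻³·A⁻¹) · (kg⁻¹·m⁻²·s³) · mol⁻¹ = A⁻¹·mol⁻¹.
The exponent of A is -1.

-1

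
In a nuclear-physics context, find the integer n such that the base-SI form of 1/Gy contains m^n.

Gy = J/kg (absorbed dose = energy per mass),
    = m²·s⁻².
So Gy⁻¹ = m⁻²·s².
The exponent of m is -2.

-2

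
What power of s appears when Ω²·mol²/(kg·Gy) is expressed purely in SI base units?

Ω = V/A (resistance = voltage per current),
    = kg·m²·s⁻³·A⁻².
So Ω² = kg²·m⁴·s⁻⁶·A⁻⁴.
Gy = J/kg (absorbed dose = energy per mass),
    = m²·s⁻².
So Gy⁻¹ = m⁻²·s².
Combining: Ω²·kg⁻¹·Gy⁻¹·mol² = (kg²·m⁴·s⁻⁶·A⁻⁴) · kg⁻¹ · (m⁻²·s²) · mol² = kg·m²·s⁻⁴·A⁻⁴·mol².
The exponent of s is -4.

-4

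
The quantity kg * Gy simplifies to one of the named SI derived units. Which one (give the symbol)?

Gy = m²·s⁻².
Combining: kg·Gy = kg · (m²·s⁻²) = kg·m²·s⁻².
kg·m²·s⁻² is the base-SI form of the joule.

J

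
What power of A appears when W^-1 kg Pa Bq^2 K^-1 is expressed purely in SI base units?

0

W = kg·m²·s⁻³.
So W⁻¹ = kg⁻¹·m⁻²·s³.
Pa = kg·m⁻¹·s⁻².
Bq = s⁻¹.
So Bq² = s⁻².
Combining: W⁻¹·kg·Pa·Bq²·K⁻¹ = (kg⁻¹·m⁻²·s³) · kg · (kg·m⁻¹·s⁻²) · s⁻² · K⁻¹ = kg·m⁻³·s⁻¹·K⁻¹.
The exponent of A is 0.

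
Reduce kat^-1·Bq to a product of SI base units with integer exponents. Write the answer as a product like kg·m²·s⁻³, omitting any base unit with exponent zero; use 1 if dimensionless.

mol⁻¹

kat = mol/s = s⁻¹·mol (catalytic activity).
So kat⁻¹ = s·mol⁻¹.
Bq = 1/s = s⁻¹ (activity is decays per second).
Combining: kat⁻¹·Bq = (s·mol⁻¹) · s⁻¹ = mol⁻¹.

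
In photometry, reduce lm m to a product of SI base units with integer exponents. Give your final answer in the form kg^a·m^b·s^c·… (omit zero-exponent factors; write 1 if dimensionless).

lm = cd·sr = cd (luminous flux; sr is dimensionless).
Combining: lm·m = cd · m = m·cd.

m·cd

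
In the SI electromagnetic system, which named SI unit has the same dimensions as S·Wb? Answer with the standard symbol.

S = 1/Ω (conductance is reciprocal resistance),
    = kg⁻¹·m⁻²·s³·A².
Wb = V·s (flux: a volt is a weber per second),
    = kg·m²·s⁻²·A⁻¹.
Combining: S·Wb = (kg⁻¹·m⁻²·s³·A²) · (kg·m²·s⁻²·A⁻¹) = s·A.
s·A is the base-SI form of the coulomb.

C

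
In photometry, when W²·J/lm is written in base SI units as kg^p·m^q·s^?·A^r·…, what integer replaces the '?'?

-8

W = J/s (power = energy per time),
    = kg·m²·s⁻³.
So W² = kg²·m⁴·s⁻⁶.
J = N·m (work = force × distance),
    = kg·m²·s⁻².
lm = cd·sr = cd (luminous flux; sr is dimensionless).
So lm⁻¹ = cd⁻¹.
Combining: W²·J·lm⁻¹ = (kg²·m⁴·s⁻⁶) · (kg·m²·s⁻²) · cd⁻¹ = kg³·m⁶·s⁻⁸·cd⁻¹.
The exponent of s is -8.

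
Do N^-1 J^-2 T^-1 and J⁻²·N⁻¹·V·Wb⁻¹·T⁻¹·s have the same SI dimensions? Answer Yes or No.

Yes

Left side:
  N = kg·m/s² = kg·m·s⁻² (force = mass × acceleration).
  So N⁻¹ = kg⁻¹·m⁻¹·s².
  J = N·m (work = force × distance),
      = kg·m²·s⁻².
  So J⁻² = kg⁻²·m⁻⁴·s⁴.
  T = Wb/m² (flux density = flux per area),
      = kg·s⁻²·A⁻¹.
  So T⁻¹ = kg⁻¹·s²·A.
  Combining: N⁻¹·J⁻²·T⁻¹ = (kg⁻¹·m⁻¹·s²) · (kg⁻²·m⁻⁴·s⁴) · (kg⁻¹·s²·A) = kg⁻⁴·m⁻⁵·s⁸·A.
Right side:
  J = N·m (work = force × distance),
      = kg·m²·s⁻².
  So J⁻² = kg⁻²·m⁻⁴·s⁴.
  N = kg·m/s² = kg·m·s⁻² (force = mass × acceleration).
  So N⁻¹ = kg⁻¹·m⁻¹·s².
  V = W/A (potential = power per current),
      = kg·m²·s⁻³·A⁻¹.
  Wb = V·s (flux: a volt is a weber per second),
      = kg·m²·s⁻²·A⁻¹.
  So Wb⁻¹ = kg⁻¹·m⁻²·s²·A.
  T = Wb/m² (flux density = flux per area),
      = kg·s⁻²·A⁻¹.
  So T⁻¹ = kg⁻¹·s²·A.
  Combining: J⁻²·N⁻¹·V·Wb⁻¹·T⁻¹·s = (kg⁻²·m⁻⁴·s⁴) · (kg⁻¹·m⁻¹·s²) · (kg·m²·s⁻³·A⁻¹) · (kg⁻¹·m⁻²·s²·A) · (kg⁻¹·s²·A) · s = kg⁻⁴·m⁻⁵·s⁸·A.
Both reduce to kg⁻⁴·m⁻⁵·s⁸·A.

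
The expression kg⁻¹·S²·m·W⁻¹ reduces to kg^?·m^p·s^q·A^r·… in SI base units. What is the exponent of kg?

S = kg⁻¹·m⁻²·s³·A².
So S² = kg⁻²·m⁻⁴·s⁶·A⁴.
W = kg·m²·s⁻³.
So W⁻¹ = kg⁻¹·m⁻²·s³.
Combining: kg⁻¹·S²·m·W⁻¹ = kg⁻¹ · (kg⁻²·m⁻⁴·s⁶·A⁴) · m · (kg⁻¹·m⁻²·s³) = kg⁻⁴·m⁻⁵·s⁹·A⁴.
The exponent of kg is -4.

-4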